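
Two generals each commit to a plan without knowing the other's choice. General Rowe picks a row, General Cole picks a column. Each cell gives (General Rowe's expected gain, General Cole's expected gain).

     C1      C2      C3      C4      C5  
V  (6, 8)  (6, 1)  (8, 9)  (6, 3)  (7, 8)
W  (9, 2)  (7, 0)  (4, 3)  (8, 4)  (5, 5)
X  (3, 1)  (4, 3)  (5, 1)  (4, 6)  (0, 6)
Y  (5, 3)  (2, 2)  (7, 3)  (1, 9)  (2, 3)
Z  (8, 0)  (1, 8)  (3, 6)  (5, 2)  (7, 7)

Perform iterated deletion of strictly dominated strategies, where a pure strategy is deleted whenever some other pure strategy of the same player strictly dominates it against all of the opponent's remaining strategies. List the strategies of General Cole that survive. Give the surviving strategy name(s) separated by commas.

For General Rowe, V strictly dominates X on the remaining columns (C1: 6>3, C2: 6>4, C3: 8>5, C4: 6>4, C5: 7>0); eliminate X.
Row Y is eliminated: V beats it against every remaining column (C1: 6>5, C2: 6>2, C3: 8>7, C4: 6>1, C5: 7>2).
For General Cole, C3 strictly dominates C1 on the remaining rows (V: 9>8, W: 3>2, Z: 6>0); eliminate C1.
Column C4 is eliminated: C5 beats it against every remaining row (V: 8>3, W: 5>4, Z: 7>2).
Among the remaining strategies, none is strictly dominated by another pure strategy of the same player, so the elimination stops.
Surviving strategies — General Rowe: {V, W, Z}; General Cole: {C2, C3, C5}.

C2, C3, C5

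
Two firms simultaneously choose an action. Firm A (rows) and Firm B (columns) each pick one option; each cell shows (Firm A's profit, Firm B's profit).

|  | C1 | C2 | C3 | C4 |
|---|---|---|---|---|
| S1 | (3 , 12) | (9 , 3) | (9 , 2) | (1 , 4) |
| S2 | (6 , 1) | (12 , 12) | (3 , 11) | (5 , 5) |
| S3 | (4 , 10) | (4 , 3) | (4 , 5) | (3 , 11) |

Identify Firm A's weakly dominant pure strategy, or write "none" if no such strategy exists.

S1 fails to dominate S2 at C1 (3<6).
S2 fails to dominate S1 at C3 (3<9).
S3 fails to dominate S1 at C2 (4<9).
No single strategy dominates all the others.

none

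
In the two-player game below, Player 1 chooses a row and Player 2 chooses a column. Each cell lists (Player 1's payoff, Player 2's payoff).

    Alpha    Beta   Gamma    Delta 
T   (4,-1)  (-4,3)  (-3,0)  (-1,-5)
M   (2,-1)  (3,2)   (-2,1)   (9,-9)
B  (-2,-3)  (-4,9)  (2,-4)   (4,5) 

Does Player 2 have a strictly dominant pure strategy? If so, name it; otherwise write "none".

Beta vs Alpha: T: 3>-1, M: 2>-1, B: 9>-3.
Beta vs Gamma: T: 3>0, M: 2>1, B: 9>-4.
Beta vs Delta: T: 3>-5, M: 2>-9, B: 9>5.
Beta strictly beats every other strategy against every opponent action, so it is strictly dominant.

Beta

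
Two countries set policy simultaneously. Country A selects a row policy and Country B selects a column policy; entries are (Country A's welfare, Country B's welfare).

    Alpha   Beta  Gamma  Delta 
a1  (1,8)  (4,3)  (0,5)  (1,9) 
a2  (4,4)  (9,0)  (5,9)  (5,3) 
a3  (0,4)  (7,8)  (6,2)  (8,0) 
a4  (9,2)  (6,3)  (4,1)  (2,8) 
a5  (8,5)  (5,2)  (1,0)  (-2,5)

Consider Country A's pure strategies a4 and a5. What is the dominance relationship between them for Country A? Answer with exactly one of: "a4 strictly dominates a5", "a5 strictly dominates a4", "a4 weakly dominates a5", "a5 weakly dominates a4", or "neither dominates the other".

a4 strictly dominates a5

Compare a4 to a5 across each opponent action: Alpha: 9>8, Beta: 6>5, Gamma: 4>1, Delta: 2>-2.
Every comparison favours a4, so a4 strictly dominates a5.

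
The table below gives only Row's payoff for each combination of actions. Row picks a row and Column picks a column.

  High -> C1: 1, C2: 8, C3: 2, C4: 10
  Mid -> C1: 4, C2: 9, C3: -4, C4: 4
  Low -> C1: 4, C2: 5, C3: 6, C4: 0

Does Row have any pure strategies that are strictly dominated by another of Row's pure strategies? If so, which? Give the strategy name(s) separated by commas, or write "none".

Nothing dominates High: Mid at C3 (2>-4); Low at C2 (8>5).
Mid is not dominated — it holds its own against High at C1 (4>1); Low at C1 (4=4).
Low: no other strategy beats it everywhere (High at C1 (4>1); Mid at C1 (4=4)).

none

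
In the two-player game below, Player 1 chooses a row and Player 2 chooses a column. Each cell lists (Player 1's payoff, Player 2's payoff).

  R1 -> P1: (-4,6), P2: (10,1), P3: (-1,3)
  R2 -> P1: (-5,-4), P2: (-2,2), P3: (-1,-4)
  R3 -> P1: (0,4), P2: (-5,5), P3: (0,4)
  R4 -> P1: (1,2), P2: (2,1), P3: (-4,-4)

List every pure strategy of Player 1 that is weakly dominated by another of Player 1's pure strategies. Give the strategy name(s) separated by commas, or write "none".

R1: no other strategy beats it everywhere (R2 at P1 (-4>-5); R3 at P2 (10>-5); R4 at P2 (10>2)).
R2 is weakly dominated by R1 (P1: -4>-5, P2: 10>-2, P3: -1=-1).
R3 is not dominated — it holds its own against R1 at P1 (0>-4); R2 at P1 (0>-5); R4 at P3 (0>-4).
R4: no other strategy beats it everywhere (R1 at P1 (1>-4); R2 at P1 (1>-5); R3 at P1 (1>0)).

R2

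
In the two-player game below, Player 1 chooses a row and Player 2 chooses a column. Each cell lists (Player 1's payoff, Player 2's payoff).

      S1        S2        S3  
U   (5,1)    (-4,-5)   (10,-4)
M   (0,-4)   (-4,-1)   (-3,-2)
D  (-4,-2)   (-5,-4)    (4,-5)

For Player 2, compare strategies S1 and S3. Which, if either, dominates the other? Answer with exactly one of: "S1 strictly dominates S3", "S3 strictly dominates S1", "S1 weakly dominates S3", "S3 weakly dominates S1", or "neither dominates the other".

S1's payoffs vs S3's, by Player 1's action — U: 1>-4, M: -4<-2, D: -2>-5.
S1 does better at U, D but worse at M; neither strategy dominates the other.

neither dominates the other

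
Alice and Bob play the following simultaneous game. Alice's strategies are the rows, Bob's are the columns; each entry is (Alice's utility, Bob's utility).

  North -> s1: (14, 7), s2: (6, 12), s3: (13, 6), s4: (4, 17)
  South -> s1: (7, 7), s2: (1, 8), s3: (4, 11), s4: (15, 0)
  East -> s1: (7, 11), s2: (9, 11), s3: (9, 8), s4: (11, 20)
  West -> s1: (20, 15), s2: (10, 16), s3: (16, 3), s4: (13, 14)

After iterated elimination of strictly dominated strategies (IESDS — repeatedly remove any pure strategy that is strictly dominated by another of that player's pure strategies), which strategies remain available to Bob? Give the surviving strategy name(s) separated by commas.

s2

For Alice, West strictly dominates North on the remaining columns (s1: 20>14, s2: 10>6, s3: 16>13, s4: 13>4); eliminate North.
Row East is eliminated: West beats it against every remaining column (s1: 20>7, s2: 10>9, s3: 16>9, s4: 13>11).
For Bob, s2 strictly dominates s1 on the remaining rows (South: 8>7, West: 16>15); eliminate s1.
Column s4 is eliminated: s2 beats it against every remaining row (South: 8>0, West: 16>14).
For Alice, West strictly dominates South on the remaining columns (s2: 10>1, s3: 16>4); eliminate South.
Column s3 is eliminated: s2 beats it against every remaining row (West: 16>3).
Among the remaining strategies, none is strictly dominated by another pure strategy of the same player, so the elimination stops.
Surviving strategies — Alice: {West}; Bob: {s2}.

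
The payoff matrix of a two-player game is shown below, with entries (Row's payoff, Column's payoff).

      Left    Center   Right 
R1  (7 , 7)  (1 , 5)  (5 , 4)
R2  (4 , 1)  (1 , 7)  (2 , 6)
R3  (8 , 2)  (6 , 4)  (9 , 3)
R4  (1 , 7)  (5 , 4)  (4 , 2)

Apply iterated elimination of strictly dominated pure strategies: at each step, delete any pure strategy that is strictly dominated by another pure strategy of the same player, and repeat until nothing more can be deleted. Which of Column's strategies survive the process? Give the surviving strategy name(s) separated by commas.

Center

Row R1 is eliminated: R3 beats it against every remaining column (Left: 8>7, Center: 6>1, Right: 9>5).
For Row, R3 strictly dominates R2 on the remaining columns (Left: 8>4, Center: 6>1, Right: 9>2); eliminate R2.
Row's strategy R4 is strictly dominated by R3 (Left: 8>1, Center: 6>5, Right: 9>4) and is removed.
Column Left is eliminated: Center beats it against every remaining row (R3: 4>2).
Column's strategy Right is strictly dominated by Center (R3: 4>3) and is removed.
Among the remaining strategies, none is strictly dominated by another pure strategy of the same player, so the elimination stops.
Surviving strategies — Row: {R3}; Column: {Center}.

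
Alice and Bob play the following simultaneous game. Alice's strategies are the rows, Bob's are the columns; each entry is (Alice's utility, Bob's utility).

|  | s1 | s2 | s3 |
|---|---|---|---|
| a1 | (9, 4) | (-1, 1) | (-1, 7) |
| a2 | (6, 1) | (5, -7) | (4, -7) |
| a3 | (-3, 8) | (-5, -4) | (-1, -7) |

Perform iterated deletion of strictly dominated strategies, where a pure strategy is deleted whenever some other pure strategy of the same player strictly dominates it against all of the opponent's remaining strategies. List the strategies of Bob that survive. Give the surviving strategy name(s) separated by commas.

s1, s3

Alice's strategy a3 is strictly dominated by a2 (s1: 6>-3, s2: 5>-5, s3: 4>-1) and is removed.
Bob's strategy s2 is strictly dominated by s1 (a1: 4>1, a2: 1>-7) and is removed.
Among the remaining strategies, none is strictly dominated by another pure strategy of the same player, so the elimination stops.
Surviving strategies — Alice: {a1, a2}; Bob: {s1, s3}.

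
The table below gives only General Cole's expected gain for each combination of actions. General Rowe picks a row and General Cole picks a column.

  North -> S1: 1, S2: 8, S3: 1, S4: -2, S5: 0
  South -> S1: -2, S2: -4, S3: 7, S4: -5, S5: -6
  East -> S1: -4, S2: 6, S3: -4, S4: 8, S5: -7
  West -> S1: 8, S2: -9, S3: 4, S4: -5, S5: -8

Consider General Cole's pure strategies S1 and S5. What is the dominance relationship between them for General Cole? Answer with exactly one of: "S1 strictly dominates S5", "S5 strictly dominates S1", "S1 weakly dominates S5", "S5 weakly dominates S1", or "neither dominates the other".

S1's payoffs vs S5's, by General Rowe's action — North: 1>0, South: -2>-6, East: -4>-7, West: 8>-8.
Every comparison favours S1, so S1 strictly dominates S5.

S1 strictly dominates S5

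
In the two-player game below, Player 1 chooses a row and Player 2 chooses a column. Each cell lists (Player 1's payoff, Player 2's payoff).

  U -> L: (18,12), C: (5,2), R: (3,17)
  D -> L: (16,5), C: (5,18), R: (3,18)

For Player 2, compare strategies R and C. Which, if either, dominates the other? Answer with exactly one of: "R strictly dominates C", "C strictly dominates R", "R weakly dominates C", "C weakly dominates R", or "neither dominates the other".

R's payoffs vs C's, by Player 1's action — U: 17>2, D: 18=18.
R is at least as good everywhere and strictly better somewhere (tied only at D), so R weakly but not strictly dominates C.

R weakly dominates C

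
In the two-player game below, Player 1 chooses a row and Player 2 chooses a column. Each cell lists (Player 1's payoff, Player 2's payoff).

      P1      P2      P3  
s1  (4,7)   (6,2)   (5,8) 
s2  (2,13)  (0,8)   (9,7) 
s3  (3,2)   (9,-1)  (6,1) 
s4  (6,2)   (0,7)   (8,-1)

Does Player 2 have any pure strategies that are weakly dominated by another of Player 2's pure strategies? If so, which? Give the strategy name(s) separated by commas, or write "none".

Nothing dominates P1: P2 at s1 (7>2); P3 at s2 (13>7).
Nothing dominates P2: P1 at s4 (7>2); P3 at s2 (8>7).
Nothing dominates P3: P1 at s1 (8>7); P2 at s1 (8>2).

none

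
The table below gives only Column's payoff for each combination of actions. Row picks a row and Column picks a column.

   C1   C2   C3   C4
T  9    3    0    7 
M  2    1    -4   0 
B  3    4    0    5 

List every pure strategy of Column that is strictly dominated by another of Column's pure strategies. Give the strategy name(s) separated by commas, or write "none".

C1: no other strategy beats it everywhere (C2 at T (9>3); C3 at T (9>0); C4 at T (9>7)).
C2: no other strategy beats it everywhere (C1 at B (4>3); C3 at T (3>0); C4 at M (1>0)).
C3: dominated, since C1 does at least as well everywhere (T: 9>0, M: 2>-4, B: 3>0).
Nothing dominates C4: C1 at B (5>3); C2 at T (7>3); C3 at T (7>0).

C3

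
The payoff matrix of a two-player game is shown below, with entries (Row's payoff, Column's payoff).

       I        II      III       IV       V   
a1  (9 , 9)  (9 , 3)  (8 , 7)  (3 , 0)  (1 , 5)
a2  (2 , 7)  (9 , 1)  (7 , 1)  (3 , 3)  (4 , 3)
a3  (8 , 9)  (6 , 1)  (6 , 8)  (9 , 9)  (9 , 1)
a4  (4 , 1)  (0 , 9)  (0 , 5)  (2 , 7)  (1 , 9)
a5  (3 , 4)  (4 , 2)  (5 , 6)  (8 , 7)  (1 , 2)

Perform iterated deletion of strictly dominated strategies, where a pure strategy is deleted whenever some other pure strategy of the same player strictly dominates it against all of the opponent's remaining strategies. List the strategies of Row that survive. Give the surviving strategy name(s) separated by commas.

a1, a3

For Row, a3 strictly dominates a4 on the remaining columns (I: 8>4, II: 6>0, III: 6>0, IV: 9>2, V: 9>1); eliminate a4.
For Row, a3 strictly dominates a5 on the remaining columns (I: 8>3, II: 6>4, III: 6>5, IV: 9>8, V: 9>1); eliminate a5.
Column's strategy II is strictly dominated by I (a1: 9>3, a2: 7>1, a3: 9>1) and is removed.
Column III is eliminated: I beats it against every remaining row (a1: 9>7, a2: 7>1, a3: 9>8).
For Row, a3 strictly dominates a2 on the remaining columns (I: 8>2, IV: 9>3, V: 9>4); eliminate a2.
Column V is eliminated: I beats it against every remaining row (a1: 9>5, a3: 9>1).
Among the remaining strategies, none is strictly dominated by another pure strategy of the same player, so the elimination stops.
Surviving strategies — Row: {a1, a3}; Column: {I, IV}.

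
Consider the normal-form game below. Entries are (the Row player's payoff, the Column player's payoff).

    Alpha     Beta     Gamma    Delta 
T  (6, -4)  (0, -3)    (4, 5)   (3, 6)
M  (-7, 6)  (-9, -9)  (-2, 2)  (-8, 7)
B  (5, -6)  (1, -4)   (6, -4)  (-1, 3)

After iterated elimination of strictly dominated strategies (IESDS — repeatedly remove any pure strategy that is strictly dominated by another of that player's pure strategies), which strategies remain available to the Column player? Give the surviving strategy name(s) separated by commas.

For the Row player, T strictly dominates M on the remaining columns (Alpha: 6>-7, Beta: 0>-9, Gamma: 4>-2, Delta: 3>-8); eliminate M.
Column Alpha is eliminated: Beta beats it against every remaining row (T: -3>-4, B: -4>-6).
For the Column player, Delta strictly dominates Beta on the remaining rows (T: 6>-3, B: 3>-4); eliminate Beta.
For the Column player, Delta strictly dominates Gamma on the remaining rows (T: 6>5, B: 3>-4); eliminate Gamma.
The Row player's strategy B is strictly dominated by T (Delta: 3>-1) and is removed.
Among the remaining strategies, none is strictly dominated by another pure strategy of the same player, so the elimination stops.
Surviving strategies — the Row player: {T}; the Column player: {Delta}.

Delta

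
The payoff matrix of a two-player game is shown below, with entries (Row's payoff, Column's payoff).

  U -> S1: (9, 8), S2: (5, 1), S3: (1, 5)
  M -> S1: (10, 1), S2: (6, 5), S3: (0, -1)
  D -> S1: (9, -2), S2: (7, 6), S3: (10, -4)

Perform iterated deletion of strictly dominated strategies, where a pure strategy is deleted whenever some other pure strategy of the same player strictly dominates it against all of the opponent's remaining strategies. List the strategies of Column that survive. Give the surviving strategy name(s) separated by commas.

Column S3 is eliminated: S1 beats it against every remaining row (U: 8>5, M: 1>-1, D: -2>-4).
For Row, M strictly dominates U on the remaining columns (S1: 10>9, S2: 6>5); eliminate U.
Column S1 is eliminated: S2 beats it against every remaining row (M: 5>1, D: 6>-2).
Row M is eliminated: D beats it against every remaining column (S2: 7>6).
Among the remaining strategies, none is strictly dominated by another pure strategy of the same player, so the elimination stops.
Surviving strategies — Row: {D}; Column: {S2}.

S2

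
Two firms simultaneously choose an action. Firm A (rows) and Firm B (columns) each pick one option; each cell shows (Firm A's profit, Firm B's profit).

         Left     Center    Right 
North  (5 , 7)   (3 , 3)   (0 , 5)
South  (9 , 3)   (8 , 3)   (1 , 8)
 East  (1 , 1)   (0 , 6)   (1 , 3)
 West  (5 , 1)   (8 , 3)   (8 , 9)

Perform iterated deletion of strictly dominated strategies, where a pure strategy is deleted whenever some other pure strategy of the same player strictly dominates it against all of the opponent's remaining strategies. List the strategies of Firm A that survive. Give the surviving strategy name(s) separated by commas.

Firm A's strategy North is strictly dominated by South (Left: 9>5, Center: 8>3, Right: 1>0) and is removed.
Firm A's strategy East is strictly dominated by West (Left: 5>1, Center: 8>0, Right: 8>1) and is removed.
Firm B's strategy Left is strictly dominated by Right (South: 8>3, West: 9>1) and is removed.
Column Center is eliminated: Right beats it against every remaining row (South: 8>3, West: 9>3).
Firm A's strategy South is strictly dominated by West (Right: 8>1) and is removed.
Among the remaining strategies, none is strictly dominated by another pure strategy of the same player, so the elimination stops.
Surviving strategies — Firm A: {West}; Firm B: {Right}.

West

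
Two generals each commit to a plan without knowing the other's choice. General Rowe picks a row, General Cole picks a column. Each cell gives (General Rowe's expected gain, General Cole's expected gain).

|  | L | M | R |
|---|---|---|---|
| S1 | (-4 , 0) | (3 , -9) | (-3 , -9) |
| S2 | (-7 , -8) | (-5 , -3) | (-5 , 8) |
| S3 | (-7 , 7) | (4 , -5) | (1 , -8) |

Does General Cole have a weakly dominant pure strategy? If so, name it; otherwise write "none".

none

L fails to dominate M at S2 (-8<-3).
M fails to dominate L at S1 (-9<0).
R fails to dominate L at S1 (-9<0).
No single strategy dominates all the others.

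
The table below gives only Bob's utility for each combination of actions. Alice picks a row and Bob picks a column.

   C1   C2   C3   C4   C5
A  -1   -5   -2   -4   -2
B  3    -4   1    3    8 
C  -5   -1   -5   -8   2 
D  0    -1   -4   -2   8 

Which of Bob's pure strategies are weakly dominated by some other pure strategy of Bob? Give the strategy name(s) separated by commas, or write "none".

C1 is not dominated — it holds its own against C2 at A (-1>-5); C3 at A (-1>-2); C4 at A (-1>-4); C5 at A (-1>-2).
C5 weakly dominates C2 — A: -2>-5, B: 8>-4, C: 2>-1, D: 8>-1.
C3 is weakly dominated by C1 (A: -1>-2, B: 3>1, C: -5=-5, D: 0>-4).
C1 weakly dominates C4 — A: -1>-4, B: 3=3, C: -5>-8, D: 0>-2.
Nothing dominates C5: C1 at B (8>3); C2 at A (-2>-5); C3 at B (8>1); C4 at A (-2>-4).

C2, C3, C4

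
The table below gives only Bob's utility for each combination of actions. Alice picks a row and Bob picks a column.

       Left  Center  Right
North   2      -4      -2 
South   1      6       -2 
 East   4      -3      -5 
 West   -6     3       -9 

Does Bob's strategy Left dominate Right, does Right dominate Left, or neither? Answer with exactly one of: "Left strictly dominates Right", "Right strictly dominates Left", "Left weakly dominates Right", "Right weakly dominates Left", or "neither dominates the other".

Left's payoffs vs Right's, by Alice's action — North: 2>-2, South: 1>-2, East: 4>-5, West: -6>-9.
Every comparison favours Left, so Left strictly dominates Right.

Left strictly dominates Right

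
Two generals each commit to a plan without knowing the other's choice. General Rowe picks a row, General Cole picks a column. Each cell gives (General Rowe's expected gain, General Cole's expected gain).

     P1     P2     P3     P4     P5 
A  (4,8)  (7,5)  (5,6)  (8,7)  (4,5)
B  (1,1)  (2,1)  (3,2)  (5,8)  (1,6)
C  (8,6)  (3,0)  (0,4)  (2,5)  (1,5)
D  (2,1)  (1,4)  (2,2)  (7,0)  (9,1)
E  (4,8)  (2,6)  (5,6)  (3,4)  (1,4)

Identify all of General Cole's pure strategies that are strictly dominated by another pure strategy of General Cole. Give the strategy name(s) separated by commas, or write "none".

P1 is not dominated — it holds its own against P2 at A (8>5); P3 at A (8>6); P4 at A (8>7); P5 at A (8>5).
P2 is not dominated — it holds its own against P1 at B (1=1); P3 at D (4>2); P4 at D (4>0); P5 at A (5=5).
P3: no other strategy beats it everywhere (P1 at B (2>1); P2 at A (6>5); P4 at D (2>0); P5 at A (6>5)).
P4 is not dominated — it holds its own against P1 at B (8>1); P2 at A (7>5); P3 at A (7>6); P5 at A (7>5).
P5 is not dominated — it holds its own against P1 at B (6>1); P2 at A (5=5); P3 at B (6>2); P4 at C (5=5).

none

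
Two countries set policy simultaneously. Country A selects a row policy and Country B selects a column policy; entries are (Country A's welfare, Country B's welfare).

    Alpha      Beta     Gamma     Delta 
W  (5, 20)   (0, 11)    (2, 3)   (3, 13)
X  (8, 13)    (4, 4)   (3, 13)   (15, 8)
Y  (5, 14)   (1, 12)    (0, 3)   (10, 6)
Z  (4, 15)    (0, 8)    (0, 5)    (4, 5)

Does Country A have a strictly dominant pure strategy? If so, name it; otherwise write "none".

X

X vs W: Alpha: 8>5, Beta: 4>0, Gamma: 3>2, Delta: 15>3.
X vs Y: Alpha: 8>5, Beta: 4>1, Gamma: 3>0, Delta: 15>10.
X vs Z: Alpha: 8>4, Beta: 4>0, Gamma: 3>0, Delta: 15>4.
X strictly beats every other strategy against every opponent action, so it is strictly dominant.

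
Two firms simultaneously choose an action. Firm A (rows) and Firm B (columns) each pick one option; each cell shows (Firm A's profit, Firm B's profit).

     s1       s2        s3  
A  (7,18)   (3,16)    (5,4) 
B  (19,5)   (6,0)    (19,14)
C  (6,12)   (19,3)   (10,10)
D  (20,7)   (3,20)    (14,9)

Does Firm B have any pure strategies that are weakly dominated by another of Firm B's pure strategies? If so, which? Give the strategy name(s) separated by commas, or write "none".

none

s1: no other strategy beats it everywhere (s2 at A (18>16); s3 at A (18>4)).
s2 is not dominated — it holds its own against s1 at D (20>7); s3 at A (16>4).
s3: no other strategy beats it everywhere (s1 at B (14>5); s2 at B (14>0)).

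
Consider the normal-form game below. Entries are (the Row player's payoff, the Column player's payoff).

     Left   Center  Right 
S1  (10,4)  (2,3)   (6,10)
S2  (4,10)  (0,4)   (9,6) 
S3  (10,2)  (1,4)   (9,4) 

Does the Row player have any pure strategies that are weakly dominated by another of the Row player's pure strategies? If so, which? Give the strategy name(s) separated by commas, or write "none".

S2

S1: no other strategy beats it everywhere (S2 at Left (10>4); S3 at Center (2>1)).
S2 is weakly dominated by S3 (Left: 10>4, Center: 1>0, Right: 9=9).
S3 is not dominated — it holds its own against S1 at Right (9>6); S2 at Left (10>4).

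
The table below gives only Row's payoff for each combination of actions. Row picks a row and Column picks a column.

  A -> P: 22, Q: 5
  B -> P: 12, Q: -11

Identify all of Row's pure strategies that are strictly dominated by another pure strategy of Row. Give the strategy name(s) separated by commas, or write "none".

Nothing dominates A: B at P (22>12).
B is strictly dominated by A (P: 22>12, Q: 5>-11).

B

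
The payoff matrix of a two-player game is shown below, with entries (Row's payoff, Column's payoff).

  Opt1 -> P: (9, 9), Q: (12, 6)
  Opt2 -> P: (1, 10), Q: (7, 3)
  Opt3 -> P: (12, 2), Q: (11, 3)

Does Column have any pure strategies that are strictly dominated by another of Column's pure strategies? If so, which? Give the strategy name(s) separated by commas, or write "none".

none

Nothing dominates P: Q at Opt1 (9>6).
Nothing dominates Q: P at Opt3 (3>2).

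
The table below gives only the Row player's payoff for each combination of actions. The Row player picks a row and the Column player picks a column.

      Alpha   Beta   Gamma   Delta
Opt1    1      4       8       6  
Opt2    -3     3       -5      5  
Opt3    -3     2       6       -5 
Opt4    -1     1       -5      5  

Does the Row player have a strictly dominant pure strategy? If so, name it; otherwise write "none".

Opt1

Opt1 vs Opt2: Alpha: 1>-3, Beta: 4>3, Gamma: 8>-5, Delta: 6>5.
Opt1 vs Opt3: Alpha: 1>-3, Beta: 4>2, Gamma: 8>6, Delta: 6>-5.
Opt1 vs Opt4: Alpha: 1>-1, Beta: 4>1, Gamma: 8>-5, Delta: 6>5.
Opt1 strictly beats every other strategy against every opponent action, so it is strictly dominant.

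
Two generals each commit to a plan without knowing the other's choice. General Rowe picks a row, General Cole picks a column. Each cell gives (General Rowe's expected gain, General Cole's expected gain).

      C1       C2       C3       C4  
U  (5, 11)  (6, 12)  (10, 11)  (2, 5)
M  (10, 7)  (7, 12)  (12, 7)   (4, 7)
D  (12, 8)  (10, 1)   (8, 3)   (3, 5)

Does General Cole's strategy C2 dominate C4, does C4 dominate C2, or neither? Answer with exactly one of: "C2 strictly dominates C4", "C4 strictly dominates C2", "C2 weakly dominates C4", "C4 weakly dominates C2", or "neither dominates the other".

Compare C2 to C4 across every action of General Rowe: U: 12>5, M: 12>7, D: 1<5.
C2 does better at U, M but worse at D; neither strategy dominates the other.

neither dominates the other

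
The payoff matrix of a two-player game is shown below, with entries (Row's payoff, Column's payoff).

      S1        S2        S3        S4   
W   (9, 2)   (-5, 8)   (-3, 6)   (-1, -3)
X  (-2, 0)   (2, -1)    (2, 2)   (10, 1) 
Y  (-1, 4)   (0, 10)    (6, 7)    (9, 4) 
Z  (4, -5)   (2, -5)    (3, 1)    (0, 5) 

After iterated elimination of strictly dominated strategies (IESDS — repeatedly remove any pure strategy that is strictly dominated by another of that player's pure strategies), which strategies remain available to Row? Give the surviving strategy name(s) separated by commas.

X, Y, Z

For Column, S3 strictly dominates S1 on the remaining rows (W: 6>2, X: 2>0, Y: 7>4, Z: 1>-5); eliminate S1.
For Row, X strictly dominates W on the remaining columns (S2: 2>-5, S3: 2>-3, S4: 10>-1); eliminate W.
Among the remaining strategies, none is strictly dominated by another pure strategy of the same player, so the elimination stops.
Surviving strategies — Row: {X, Y, Z}; Column: {S2, S3, S4}.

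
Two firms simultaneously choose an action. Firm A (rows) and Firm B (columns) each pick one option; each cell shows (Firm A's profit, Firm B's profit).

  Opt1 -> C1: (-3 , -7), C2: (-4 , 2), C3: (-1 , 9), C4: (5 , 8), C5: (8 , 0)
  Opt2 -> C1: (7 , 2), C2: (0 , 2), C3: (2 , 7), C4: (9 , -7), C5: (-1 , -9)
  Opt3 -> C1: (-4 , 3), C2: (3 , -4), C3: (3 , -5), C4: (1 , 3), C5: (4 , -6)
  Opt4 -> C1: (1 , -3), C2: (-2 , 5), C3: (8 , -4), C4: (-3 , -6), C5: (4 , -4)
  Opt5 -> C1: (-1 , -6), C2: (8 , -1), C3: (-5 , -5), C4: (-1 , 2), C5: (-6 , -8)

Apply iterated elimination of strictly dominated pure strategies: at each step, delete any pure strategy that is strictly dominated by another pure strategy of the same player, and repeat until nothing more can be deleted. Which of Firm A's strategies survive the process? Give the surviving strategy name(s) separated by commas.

Opt2, Opt3, Opt4, Opt5

Column C5 is eliminated: C2 beats it against every remaining row (Opt1: 2>0, Opt2: 2>-9, Opt3: -4>-6, Opt4: 5>-4, Opt5: -1>-8).
Firm A's strategy Opt1 is strictly dominated by Opt2 (C1: 7>-3, C2: 0>-4, C3: 2>-1, C4: 9>5) and is removed.
Among the remaining strategies, none is strictly dominated by another pure strategy of the same player, so the elimination stops.
Surviving strategies — Firm A: {Opt2, Opt3, Opt4, Opt5}; Firm B: {C1, C2, C3, C4}.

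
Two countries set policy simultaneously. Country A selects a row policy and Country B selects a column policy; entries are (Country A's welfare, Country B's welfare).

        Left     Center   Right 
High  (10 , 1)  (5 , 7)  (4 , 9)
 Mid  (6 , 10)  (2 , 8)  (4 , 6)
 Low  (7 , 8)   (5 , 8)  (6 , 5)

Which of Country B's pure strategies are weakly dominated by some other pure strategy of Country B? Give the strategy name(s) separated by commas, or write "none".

Left is not dominated — it holds its own against Center at Mid (10>8); Right at Mid (10>6).
Center is not dominated — it holds its own against Left at High (7>1); Right at Mid (8>6).
Nothing dominates Right: Left at High (9>1); Center at High (9>7).

none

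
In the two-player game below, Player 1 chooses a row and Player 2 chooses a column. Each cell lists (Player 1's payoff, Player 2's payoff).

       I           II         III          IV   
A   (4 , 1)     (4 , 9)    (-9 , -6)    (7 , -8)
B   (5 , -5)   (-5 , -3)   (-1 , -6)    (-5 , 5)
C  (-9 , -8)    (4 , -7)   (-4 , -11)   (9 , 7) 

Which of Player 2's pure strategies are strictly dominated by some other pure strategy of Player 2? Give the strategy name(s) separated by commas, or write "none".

I, III

I is strictly dominated by II (A: 9>1, B: -3>-5, C: -7>-8).
Nothing dominates II: I at A (9>1); III at A (9>-6); IV at A (9>-8).
I strictly dominates III — A: 1>-6, B: -5>-6, C: -8>-11.
Nothing dominates IV: I at B (5>-5); II at B (5>-3); III at B (5>-6).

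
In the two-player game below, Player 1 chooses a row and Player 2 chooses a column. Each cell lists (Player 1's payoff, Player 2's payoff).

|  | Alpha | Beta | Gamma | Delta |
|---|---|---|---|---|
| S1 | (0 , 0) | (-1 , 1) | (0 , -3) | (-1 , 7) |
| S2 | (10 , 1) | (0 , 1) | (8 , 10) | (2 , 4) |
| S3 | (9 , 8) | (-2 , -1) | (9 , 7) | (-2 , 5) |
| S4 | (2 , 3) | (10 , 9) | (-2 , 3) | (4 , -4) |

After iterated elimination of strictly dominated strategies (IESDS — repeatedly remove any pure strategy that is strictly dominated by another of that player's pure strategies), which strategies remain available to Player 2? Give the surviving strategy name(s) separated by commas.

Row S1 is eliminated: S2 beats it against every remaining column (Alpha: 10>0, Beta: 0>-1, Gamma: 8>0, Delta: 2>-1).
For Player 2, Gamma strictly dominates Delta on the remaining rows (S2: 10>4, S3: 7>5, S4: 3>-4); eliminate Delta.
Among the remaining strategies, none is strictly dominated by another pure strategy of the same player, so the elimination stops.
Surviving strategies — Player 1: {S2, S3, S4}; Player 2: {Alpha, Beta, Gamma}.

Alpha, Beta, Gamma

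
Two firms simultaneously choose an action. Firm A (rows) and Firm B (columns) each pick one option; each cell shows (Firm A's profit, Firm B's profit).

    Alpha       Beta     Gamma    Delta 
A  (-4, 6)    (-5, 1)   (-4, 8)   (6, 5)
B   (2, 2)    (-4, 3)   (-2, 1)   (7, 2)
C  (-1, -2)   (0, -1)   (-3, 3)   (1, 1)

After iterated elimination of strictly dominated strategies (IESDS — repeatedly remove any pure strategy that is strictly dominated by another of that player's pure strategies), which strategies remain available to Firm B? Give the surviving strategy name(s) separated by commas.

Beta, Gamma, Delta

For Firm A, B strictly dominates A on the remaining columns (Alpha: 2>-4, Beta: -4>-5, Gamma: -2>-4, Delta: 7>6); eliminate A.
For Firm B, Beta strictly dominates Alpha on the remaining rows (B: 3>2, C: -1>-2); eliminate Alpha.
Among the remaining strategies, none is strictly dominated by another pure strategy of the same player, so the elimination stops.
Surviving strategies — Firm A: {B, C}; Firm B: {Beta, Gamma, Delta}.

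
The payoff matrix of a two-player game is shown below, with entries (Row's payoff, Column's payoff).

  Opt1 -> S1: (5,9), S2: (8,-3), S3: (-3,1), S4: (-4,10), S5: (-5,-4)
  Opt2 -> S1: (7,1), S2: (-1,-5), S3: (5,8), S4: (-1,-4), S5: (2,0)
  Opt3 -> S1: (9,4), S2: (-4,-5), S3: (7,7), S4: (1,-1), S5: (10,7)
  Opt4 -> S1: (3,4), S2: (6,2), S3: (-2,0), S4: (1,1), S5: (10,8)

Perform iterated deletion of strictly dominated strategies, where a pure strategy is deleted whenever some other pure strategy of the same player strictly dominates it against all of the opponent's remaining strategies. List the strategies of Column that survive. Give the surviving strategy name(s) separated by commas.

For Column, S1 strictly dominates S2 on the remaining rows (Opt1: 9>-3, Opt2: 1>-5, Opt3: 4>-5, Opt4: 4>2); eliminate S2.
For Row, Opt2 strictly dominates Opt1 on the remaining columns (S1: 7>5, S3: 5>-3, S4: -1>-4, S5: 2>-5); eliminate Opt1.
Row's strategy Opt2 is strictly dominated by Opt3 (S1: 9>7, S3: 7>5, S4: 1>-1, S5: 10>2) and is removed.
For Column, S5 strictly dominates S1 on the remaining rows (Opt3: 7>4, Opt4: 8>4); eliminate S1.
Column's strategy S4 is strictly dominated by S5 (Opt3: 7>-1, Opt4: 8>1) and is removed.
Among the remaining strategies, none is strictly dominated by another pure strategy of the same player, so the elimination stops.
Surviving strategies — Row: {Opt3, Opt4}; Column: {S3, S5}.

S3, S5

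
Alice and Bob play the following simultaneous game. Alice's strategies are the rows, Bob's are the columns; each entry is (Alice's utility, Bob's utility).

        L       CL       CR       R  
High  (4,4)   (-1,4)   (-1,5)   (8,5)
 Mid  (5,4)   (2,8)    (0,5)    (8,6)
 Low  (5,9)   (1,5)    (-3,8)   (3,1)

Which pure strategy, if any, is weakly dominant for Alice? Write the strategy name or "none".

Mid

Mid vs High: L: 5>4, CL: 2>-1, CR: 0>-1, R: 8=8.
Mid vs Low: L: 5=5, CL: 2>1, CR: 0>-3, R: 8>3.
Mid is at least as good as every other strategy against every opponent action, so it is weakly dominant.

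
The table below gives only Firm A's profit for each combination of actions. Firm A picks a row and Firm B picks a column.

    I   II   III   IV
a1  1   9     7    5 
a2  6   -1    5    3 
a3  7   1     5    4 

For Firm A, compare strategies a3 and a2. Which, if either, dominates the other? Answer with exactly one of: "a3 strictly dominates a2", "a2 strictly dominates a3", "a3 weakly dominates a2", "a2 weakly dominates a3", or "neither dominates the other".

a3 weakly dominates a2

a3's payoffs vs a2's, by Firm B's action — I: 7>6, II: 1>-1, III: 5=5, IV: 4>3.
a3 is at least as good everywhere and strictly better somewhere (tied only at III), so a3 weakly but not strictly dominates a2.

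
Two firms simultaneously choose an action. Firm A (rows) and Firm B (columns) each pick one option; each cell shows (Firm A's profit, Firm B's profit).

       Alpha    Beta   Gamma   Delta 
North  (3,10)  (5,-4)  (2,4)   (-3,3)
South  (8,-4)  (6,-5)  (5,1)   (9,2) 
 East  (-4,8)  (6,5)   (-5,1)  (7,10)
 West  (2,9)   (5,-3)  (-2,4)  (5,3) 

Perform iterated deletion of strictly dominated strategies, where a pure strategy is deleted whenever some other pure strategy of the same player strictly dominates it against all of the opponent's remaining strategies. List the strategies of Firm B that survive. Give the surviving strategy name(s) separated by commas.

Delta

For Firm A, South strictly dominates North on the remaining columns (Alpha: 8>3, Beta: 6>5, Gamma: 5>2, Delta: 9>-3); eliminate North.
For Firm A, South strictly dominates West on the remaining columns (Alpha: 8>2, Beta: 6>5, Gamma: 5>-2, Delta: 9>5); eliminate West.
Firm B's strategy Alpha is strictly dominated by Delta (South: 2>-4, East: 10>8) and is removed.
Column Beta is eliminated: Delta beats it against every remaining row (South: 2>-5, East: 10>5).
For Firm A, South strictly dominates East on the remaining columns (Gamma: 5>-5, Delta: 9>7); eliminate East.
For Firm B, Delta strictly dominates Gamma on the remaining rows (South: 2>1); eliminate Gamma.
Among the remaining strategies, none is strictly dominated by another pure strategy of the same player, so the elimination stops.
Surviving strategies — Firm A: {South}; Firm B: {Delta}.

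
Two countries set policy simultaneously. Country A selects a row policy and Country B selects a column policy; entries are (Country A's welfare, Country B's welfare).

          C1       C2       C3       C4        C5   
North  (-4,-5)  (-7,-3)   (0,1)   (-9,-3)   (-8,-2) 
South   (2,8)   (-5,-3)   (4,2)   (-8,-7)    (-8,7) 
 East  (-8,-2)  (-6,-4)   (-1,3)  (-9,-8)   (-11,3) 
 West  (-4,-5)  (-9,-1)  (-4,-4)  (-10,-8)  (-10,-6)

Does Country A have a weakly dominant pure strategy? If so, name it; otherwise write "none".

South vs North: C1: 2>-4, C2: -5>-7, C3: 4>0, C4: -8>-9, C5: -8=-8.
South vs East: C1: 2>-8, C2: -5>-6, C3: 4>-1, C4: -8>-9, C5: -8>-11.
South vs West: C1: 2>-4, C2: -5>-9, C3: 4>-4, C4: -8>-10, C5: -8>-10.
South is at least as good as every other strategy against every opponent action, so it is weakly dominant.

South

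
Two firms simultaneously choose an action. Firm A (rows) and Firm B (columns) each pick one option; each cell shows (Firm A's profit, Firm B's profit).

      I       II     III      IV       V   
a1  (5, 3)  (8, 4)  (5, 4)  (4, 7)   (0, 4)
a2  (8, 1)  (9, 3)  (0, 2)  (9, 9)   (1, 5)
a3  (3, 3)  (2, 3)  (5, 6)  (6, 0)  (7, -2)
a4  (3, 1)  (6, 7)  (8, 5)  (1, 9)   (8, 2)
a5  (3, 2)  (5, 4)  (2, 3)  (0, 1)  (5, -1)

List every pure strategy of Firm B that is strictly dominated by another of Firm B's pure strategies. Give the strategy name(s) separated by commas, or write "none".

I, V

I: dominated, since III does at least as well everywhere (a1: 4>3, a2: 2>1, a3: 6>3, a4: 5>1, a5: 3>2).
Nothing dominates II: I at a1 (4>3); III at a1 (4=4); IV at a3 (3>0); V at a1 (4=4).
Nothing dominates III: I at a1 (4>3); II at a1 (4=4); IV at a3 (6>0); V at a1 (4=4).
IV: no other strategy beats it everywhere (I at a1 (7>3); II at a1 (7>4); III at a1 (7>4); V at a1 (7>4)).
IV strictly dominates V — a1: 7>4, a2: 9>5, a3: 0>-2, a4: 9>2, a5: 1>-1.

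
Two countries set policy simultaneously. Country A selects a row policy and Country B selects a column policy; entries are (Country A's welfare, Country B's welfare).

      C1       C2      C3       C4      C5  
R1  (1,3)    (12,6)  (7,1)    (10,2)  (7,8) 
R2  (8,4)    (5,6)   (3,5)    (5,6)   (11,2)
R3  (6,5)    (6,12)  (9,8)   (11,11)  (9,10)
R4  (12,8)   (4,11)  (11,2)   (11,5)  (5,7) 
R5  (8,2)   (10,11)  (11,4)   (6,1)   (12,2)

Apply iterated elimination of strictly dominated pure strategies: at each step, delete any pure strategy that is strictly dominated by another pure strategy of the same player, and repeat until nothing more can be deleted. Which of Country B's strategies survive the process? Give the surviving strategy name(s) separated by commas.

C2, C5

For Country B, C2 strictly dominates C1 on the remaining rows (R1: 6>3, R2: 6>4, R3: 12>5, R4: 11>8, R5: 11>2); eliminate C1.
For Country A, R5 strictly dominates R2 on the remaining columns (C2: 10>5, C3: 11>3, C4: 6>5, C5: 12>11); eliminate R2.
Column C3 is eliminated: C2 beats it against every remaining row (R1: 6>1, R3: 12>8, R4: 11>2, R5: 11>4).
Column C4 is eliminated: C2 beats it against every remaining row (R1: 6>2, R3: 12>11, R4: 11>5, R5: 11>1).
Row R3 is eliminated: R5 beats it against every remaining column (C2: 10>6, C5: 12>9).
Country A's strategy R4 is strictly dominated by R1 (C2: 12>4, C5: 7>5) and is removed.
Among the remaining strategies, none is strictly dominated by another pure strategy of the same player, so the elimination stops.
Surviving strategies — Country A: {R1, R5}; Country B: {C2, C5}.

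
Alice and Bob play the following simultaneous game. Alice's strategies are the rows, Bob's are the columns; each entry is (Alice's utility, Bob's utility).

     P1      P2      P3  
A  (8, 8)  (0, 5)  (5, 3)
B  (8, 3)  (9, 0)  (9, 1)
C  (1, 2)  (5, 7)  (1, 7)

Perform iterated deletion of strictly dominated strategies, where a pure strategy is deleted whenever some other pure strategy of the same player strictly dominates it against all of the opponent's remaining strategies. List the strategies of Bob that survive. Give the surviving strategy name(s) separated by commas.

P1

Alice's strategy C is strictly dominated by B (P1: 8>1, P2: 9>5, P3: 9>1) and is removed.
For Bob, P1 strictly dominates P2 on the remaining rows (A: 8>5, B: 3>0); eliminate P2.
For Bob, P1 strictly dominates P3 on the remaining rows (A: 8>3, B: 3>1); eliminate P3.
Among the remaining strategies, none is strictly dominated by another pure strategy of the same player, so the elimination stops.
Surviving strategies — Alice: {A, B}; Bob: {P1}.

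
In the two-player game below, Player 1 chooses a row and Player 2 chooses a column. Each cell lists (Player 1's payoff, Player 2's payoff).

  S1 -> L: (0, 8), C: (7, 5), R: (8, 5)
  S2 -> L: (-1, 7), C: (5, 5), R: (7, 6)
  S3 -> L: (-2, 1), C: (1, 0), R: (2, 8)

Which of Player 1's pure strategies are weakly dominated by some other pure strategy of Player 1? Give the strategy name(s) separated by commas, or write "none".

S2, S3

S1: no other strategy beats it everywhere (S2 at L (0>-1); S3 at L (0>-2)).
S2: dominated, since S1 does at least as well everywhere (L: 0>-1, C: 7>5, R: 8>7).
S3 is weakly dominated by S1 (L: 0>-2, C: 7>1, R: 8>2).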